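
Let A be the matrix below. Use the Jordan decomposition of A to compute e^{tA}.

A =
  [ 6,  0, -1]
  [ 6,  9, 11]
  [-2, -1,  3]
e^{tA} =
  [t^2*exp(6*t) + exp(6*t), t^2*exp(6*t)/2, 3*t^2*exp(6*t)/2 - t*exp(6*t)]
  [-2*t^2*exp(6*t) + 6*t*exp(6*t), -t^2*exp(6*t) + 3*t*exp(6*t) + exp(6*t), -3*t^2*exp(6*t) + 11*t*exp(6*t)]
  [-2*t*exp(6*t), -t*exp(6*t), -3*t*exp(6*t) + exp(6*t)]

Strategy: write A = P · J · P⁻¹ where J is a Jordan canonical form, so e^{tA} = P · e^{tJ} · P⁻¹, and e^{tJ} can be computed block-by-block.

A has Jordan form
J =
  [6, 1, 0]
  [0, 6, 1]
  [0, 0, 6]
(up to reordering of blocks).

Per-block formulas:
  For a 3×3 Jordan block J_3(6): exp(t · J_3(6)) = e^(6t)·(I + t·N + (t^2/2)·N^2), where N is the 3×3 nilpotent shift.

After assembling e^{tJ} and conjugating by P, we get:

e^{tA} =
  [t^2*exp(6*t) + exp(6*t), t^2*exp(6*t)/2, 3*t^2*exp(6*t)/2 - t*exp(6*t)]
  [-2*t^2*exp(6*t) + 6*t*exp(6*t), -t^2*exp(6*t) + 3*t*exp(6*t) + exp(6*t), -3*t^2*exp(6*t) + 11*t*exp(6*t)]
  [-2*t*exp(6*t), -t*exp(6*t), -3*t*exp(6*t) + exp(6*t)]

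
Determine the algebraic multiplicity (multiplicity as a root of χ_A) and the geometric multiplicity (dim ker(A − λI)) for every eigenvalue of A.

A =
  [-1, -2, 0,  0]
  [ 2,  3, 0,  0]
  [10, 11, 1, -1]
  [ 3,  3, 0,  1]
λ = 1: alg = 4, geom = 2

Step 1 — factor the characteristic polynomial to read off the algebraic multiplicities:
  χ_A(x) = (x - 1)^4

Step 2 — compute geometric multiplicities via the rank-nullity identity g(λ) = n − rank(A − λI):
  rank(A − (1)·I) = 2, so dim ker(A − (1)·I) = n − 2 = 2

Summary:
  λ = 1: algebraic multiplicity = 4, geometric multiplicity = 2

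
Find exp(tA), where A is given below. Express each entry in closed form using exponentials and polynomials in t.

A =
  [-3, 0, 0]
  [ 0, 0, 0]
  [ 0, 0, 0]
e^{tA} =
  [exp(-3*t), 0, 0]
  [0, 1, 0]
  [0, 0, 1]

Strategy: write A = P · J · P⁻¹ where J is a Jordan canonical form, so e^{tA} = P · e^{tJ} · P⁻¹, and e^{tJ} can be computed block-by-block.

A has Jordan form
J =
  [-3, 0, 0]
  [ 0, 0, 0]
  [ 0, 0, 0]
(up to reordering of blocks).

Per-block formulas:
  For a 1×1 block at λ = 0: exp(t · [0]) = [e^(0t)].
  For a 1×1 block at λ = -3: exp(t · [-3]) = [e^(-3t)].

After assembling e^{tJ} and conjugating by P, we get:

e^{tA} =
  [exp(-3*t), 0, 0]
  [0, 1, 0]
  [0, 0, 1]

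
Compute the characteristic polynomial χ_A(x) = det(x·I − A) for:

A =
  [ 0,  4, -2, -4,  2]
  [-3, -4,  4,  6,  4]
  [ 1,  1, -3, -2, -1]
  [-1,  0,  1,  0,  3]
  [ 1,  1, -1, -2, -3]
x^5 + 10*x^4 + 40*x^3 + 80*x^2 + 80*x + 32

Expanding det(x·I − A) (e.g. by cofactor expansion or by noting that A is similar to its Jordan form J, which has the same characteristic polynomial as A) gives
  χ_A(x) = x^5 + 10*x^4 + 40*x^3 + 80*x^2 + 80*x + 32
which factors as (x + 2)^5. The eigenvalues (with algebraic multiplicities) are λ = -2 with multiplicity 5.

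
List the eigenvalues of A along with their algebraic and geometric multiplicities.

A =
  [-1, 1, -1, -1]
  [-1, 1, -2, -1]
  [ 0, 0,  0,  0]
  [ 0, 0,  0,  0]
λ = 0: alg = 4, geom = 2

Step 1 — factor the characteristic polynomial to read off the algebraic multiplicities:
  χ_A(x) = x^4

Step 2 — compute geometric multiplicities via the rank-nullity identity g(λ) = n − rank(A − λI):
  rank(A − (0)·I) = 2, so dim ker(A − (0)·I) = n − 2 = 2

Summary:
  λ = 0: algebraic multiplicity = 4, geometric multiplicity = 2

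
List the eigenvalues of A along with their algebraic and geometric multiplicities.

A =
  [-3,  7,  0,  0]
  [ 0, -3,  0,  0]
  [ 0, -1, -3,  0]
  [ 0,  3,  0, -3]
λ = -3: alg = 4, geom = 3

Step 1 — factor the characteristic polynomial to read off the algebraic multiplicities:
  χ_A(x) = (x + 3)^4

Step 2 — compute geometric multiplicities via the rank-nullity identity g(λ) = n − rank(A − λI):
  rank(A − (-3)·I) = 1, so dim ker(A − (-3)·I) = n − 1 = 3

Summary:
  λ = -3: algebraic multiplicity = 4, geometric multiplicity = 3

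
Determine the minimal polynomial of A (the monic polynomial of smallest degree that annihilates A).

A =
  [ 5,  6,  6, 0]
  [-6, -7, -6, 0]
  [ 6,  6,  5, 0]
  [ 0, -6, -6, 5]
x^2 - 4*x - 5

The characteristic polynomial is χ_A(x) = (x - 5)^2*(x + 1)^2, so the eigenvalues are known. The minimal polynomial is
  m_A(x) = Π_λ (x − λ)^{k_λ}
where k_λ is the size of the *largest* Jordan block for λ (equivalently, the smallest k with (A − λI)^k v = 0 for every generalised eigenvector v of λ).

  λ = -1: largest Jordan block has size 1, contributing (x + 1)
  λ = 5: largest Jordan block has size 1, contributing (x − 5)

So m_A(x) = (x - 5)*(x + 1) = x^2 - 4*x - 5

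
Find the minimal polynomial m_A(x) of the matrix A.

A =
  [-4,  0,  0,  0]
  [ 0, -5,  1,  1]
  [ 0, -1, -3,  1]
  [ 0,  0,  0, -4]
x^2 + 8*x + 16

The characteristic polynomial is χ_A(x) = (x + 4)^4, so the eigenvalues are known. The minimal polynomial is
  m_A(x) = Π_λ (x − λ)^{k_λ}
where k_λ is the size of the *largest* Jordan block for λ (equivalently, the smallest k with (A − λI)^k v = 0 for every generalised eigenvector v of λ).

  λ = -4: largest Jordan block has size 2, contributing (x + 4)^2

So m_A(x) = (x + 4)^2 = x^2 + 8*x + 16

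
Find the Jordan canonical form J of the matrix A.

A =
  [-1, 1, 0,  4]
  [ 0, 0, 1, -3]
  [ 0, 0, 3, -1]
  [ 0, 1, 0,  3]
J_1(-1) ⊕ J_3(2)

The characteristic polynomial is
  det(x·I − A) = x^4 - 5*x^3 + 6*x^2 + 4*x - 8 = (x - 2)^3*(x + 1)

Eigenvalues and multiplicities (the geometric multiplicity of λ is n − rank(A − λI), which equals the number of Jordan blocks for λ):
  λ = -1: algebraic multiplicity = 1, geometric multiplicity = 1
  λ = 2: algebraic multiplicity = 3, geometric multiplicity = 1

Determining the block sizes for each eigenvalue:
  λ = -1: one block (gm = 1), so the single block has size am = 1 → block sizes [1]
  λ = 2: one block (gm = 1), so the single block has size am = 3 → block sizes [3]

Assembling the blocks gives a Jordan form
J =
  [-1, 0, 0, 0]
  [ 0, 2, 1, 0]
  [ 0, 0, 2, 1]
  [ 0, 0, 0, 2]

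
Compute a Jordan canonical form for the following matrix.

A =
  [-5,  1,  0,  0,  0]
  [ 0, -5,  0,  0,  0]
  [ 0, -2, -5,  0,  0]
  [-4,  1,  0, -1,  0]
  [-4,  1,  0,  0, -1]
J_2(-5) ⊕ J_1(-5) ⊕ J_1(-1) ⊕ J_1(-1)

The characteristic polynomial is
  det(x·I − A) = x^5 + 17*x^4 + 106*x^3 + 290*x^2 + 325*x + 125 = (x + 1)^2*(x + 5)^3

Eigenvalues and multiplicities (the geometric multiplicity of λ is n − rank(A − λI), which equals the number of Jordan blocks for λ):
  λ = -5: algebraic multiplicity = 3, geometric multiplicity = 2
  λ = -1: algebraic multiplicity = 2, geometric multiplicity = 2

Determining the block sizes for each eigenvalue:
  λ = -5: 2 blocks summing to 3 forces exactly one block of size 2 and the rest size 1 → block sizes [2, 1]
  λ = -1: gm = am = 2, so every block has size 1 → block sizes [1, 1]

Assembling the blocks gives a Jordan form
J =
  [-5,  1,  0,  0,  0]
  [ 0, -5,  0,  0,  0]
  [ 0,  0, -5,  0,  0]
  [ 0,  0,  0, -1,  0]
  [ 0,  0,  0,  0, -1]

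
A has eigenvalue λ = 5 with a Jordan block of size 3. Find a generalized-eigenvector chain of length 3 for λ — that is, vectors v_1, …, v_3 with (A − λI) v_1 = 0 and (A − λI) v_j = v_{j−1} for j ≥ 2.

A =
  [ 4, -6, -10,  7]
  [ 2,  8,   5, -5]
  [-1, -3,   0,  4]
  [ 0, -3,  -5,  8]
A Jordan chain for λ = 5 of length 3:
v_1 = (-1, -1, 0, -1)ᵀ
v_2 = (-1, 2, -1, 0)ᵀ
v_3 = (1, 0, 0, 0)ᵀ

Let N = A − (5)·I. We want v_3 with N^3 v_3 = 0 but N^2 v_3 ≠ 0; then v_{j-1} := N · v_j for j = 3, …, 2.

Pick v_3 = (1, 0, 0, 0)ᵀ.
Then v_2 = N · v_3 = (-1, 2, -1, 0)ᵀ.
Then v_1 = N · v_2 = (-1, -1, 0, -1)ᵀ.

Sanity check: (A − (5)·I) v_1 = (0, 0, 0, 0)ᵀ = 0. ✓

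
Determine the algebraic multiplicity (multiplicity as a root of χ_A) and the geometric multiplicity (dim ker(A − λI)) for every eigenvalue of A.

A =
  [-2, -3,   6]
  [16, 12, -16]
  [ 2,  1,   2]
λ = 4: alg = 3, geom = 2

Step 1 — factor the characteristic polynomial to read off the algebraic multiplicities:
  χ_A(x) = (x - 4)^3

Step 2 — compute geometric multiplicities via the rank-nullity identity g(λ) = n − rank(A − λI):
  rank(A − (4)·I) = 1, so dim ker(A − (4)·I) = n − 1 = 2

Summary:
  λ = 4: algebraic multiplicity = 3, geometric multiplicity = 2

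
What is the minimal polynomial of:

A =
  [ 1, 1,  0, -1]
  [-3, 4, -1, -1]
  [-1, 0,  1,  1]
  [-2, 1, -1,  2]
x^2 - 4*x + 4

The characteristic polynomial is χ_A(x) = (x - 2)^4, so the eigenvalues are known. The minimal polynomial is
  m_A(x) = Π_λ (x − λ)^{k_λ}
where k_λ is the size of the *largest* Jordan block for λ (equivalently, the smallest k with (A − λI)^k v = 0 for every generalised eigenvector v of λ).

  λ = 2: largest Jordan block has size 2, contributing (x − 2)^2

So m_A(x) = (x - 2)^2 = x^2 - 4*x + 4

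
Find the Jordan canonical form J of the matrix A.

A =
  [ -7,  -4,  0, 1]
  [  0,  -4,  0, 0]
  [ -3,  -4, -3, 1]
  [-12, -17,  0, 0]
J_2(-4) ⊕ J_2(-3)

The characteristic polynomial is
  det(x·I − A) = x^4 + 14*x^3 + 73*x^2 + 168*x + 144 = (x + 3)^2*(x + 4)^2

Eigenvalues and multiplicities (the geometric multiplicity of λ is n − rank(A − λI), which equals the number of Jordan blocks for λ):
  λ = -4: algebraic multiplicity = 2, geometric multiplicity = 1
  λ = -3: algebraic multiplicity = 2, geometric multiplicity = 1

Determining the block sizes for each eigenvalue:
  λ = -4: one block (gm = 1), so the single block has size am = 2 → block sizes [2]
  λ = -3: one block (gm = 1), so the single block has size am = 2 → block sizes [2]

Assembling the blocks gives a Jordan form
J =
  [-4,  1,  0,  0]
  [ 0, -4,  0,  0]
  [ 0,  0, -3,  1]
  [ 0,  0,  0, -3]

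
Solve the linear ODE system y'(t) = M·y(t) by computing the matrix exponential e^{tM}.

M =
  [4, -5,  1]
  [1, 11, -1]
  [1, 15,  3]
e^{tM} =
  [-2*t*exp(6*t) + exp(6*t), -5*t*exp(6*t), t*exp(6*t)]
  [t^2*exp(6*t) + t*exp(6*t), 5*t^2*exp(6*t)/2 + 5*t*exp(6*t) + exp(6*t), -t^2*exp(6*t)/2 - t*exp(6*t)]
  [5*t^2*exp(6*t) + t*exp(6*t), 25*t^2*exp(6*t)/2 + 15*t*exp(6*t), -5*t^2*exp(6*t)/2 - 3*t*exp(6*t) + exp(6*t)]

Strategy: write M = P · J · P⁻¹ where J is a Jordan canonical form, so e^{tM} = P · e^{tJ} · P⁻¹, and e^{tJ} can be computed block-by-block.

M has Jordan form
J =
  [6, 1, 0]
  [0, 6, 1]
  [0, 0, 6]
(up to reordering of blocks).

Per-block formulas:
  For a 3×3 Jordan block J_3(6): exp(t · J_3(6)) = e^(6t)·(I + t·N + (t^2/2)·N^2), where N is the 3×3 nilpotent shift.

After assembling e^{tJ} and conjugating by P, we get:

e^{tM} =
  [-2*t*exp(6*t) + exp(6*t), -5*t*exp(6*t), t*exp(6*t)]
  [t^2*exp(6*t) + t*exp(6*t), 5*t^2*exp(6*t)/2 + 5*t*exp(6*t) + exp(6*t), -t^2*exp(6*t)/2 - t*exp(6*t)]
  [5*t^2*exp(6*t) + t*exp(6*t), 25*t^2*exp(6*t)/2 + 15*t*exp(6*t), -5*t^2*exp(6*t)/2 - 3*t*exp(6*t) + exp(6*t)]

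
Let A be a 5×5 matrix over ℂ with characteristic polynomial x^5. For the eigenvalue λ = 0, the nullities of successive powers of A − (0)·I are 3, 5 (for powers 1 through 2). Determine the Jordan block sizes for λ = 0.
Block sizes for λ = 0: [2, 2, 1]

From the dimensions of kernels of powers, the number of Jordan blocks of size at least j is d_j − d_{j−1} where d_j = dim ker(N^j) (with d_0 = 0). Computing the differences gives [3, 2].
The number of blocks of size exactly k is (#blocks of size ≥ k) − (#blocks of size ≥ k + 1), so the partition is: 1 block(s) of size 1, 2 block(s) of size 2.
In nonincreasing order the block sizes are [2, 2, 1].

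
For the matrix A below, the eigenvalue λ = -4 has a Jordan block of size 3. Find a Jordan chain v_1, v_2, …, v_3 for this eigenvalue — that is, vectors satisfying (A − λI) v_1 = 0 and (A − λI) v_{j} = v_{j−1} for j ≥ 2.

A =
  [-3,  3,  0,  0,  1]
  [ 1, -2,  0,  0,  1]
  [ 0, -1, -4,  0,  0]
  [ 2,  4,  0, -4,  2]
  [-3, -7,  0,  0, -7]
A Jordan chain for λ = -4 of length 3:
v_1 = (1, 0, -1, 0, -1)ᵀ
v_2 = (1, 1, 0, 2, -3)ᵀ
v_3 = (1, 0, 0, 0, 0)ᵀ

Let N = A − (-4)·I. We want v_3 with N^3 v_3 = 0 but N^2 v_3 ≠ 0; then v_{j-1} := N · v_j for j = 3, …, 2.

Pick v_3 = (1, 0, 0, 0, 0)ᵀ.
Then v_2 = N · v_3 = (1, 1, 0, 2, -3)ᵀ.
Then v_1 = N · v_2 = (1, 0, -1, 0, -1)ᵀ.

Sanity check: (A − (-4)·I) v_1 = (0, 0, 0, 0, 0)ᵀ = 0. ✓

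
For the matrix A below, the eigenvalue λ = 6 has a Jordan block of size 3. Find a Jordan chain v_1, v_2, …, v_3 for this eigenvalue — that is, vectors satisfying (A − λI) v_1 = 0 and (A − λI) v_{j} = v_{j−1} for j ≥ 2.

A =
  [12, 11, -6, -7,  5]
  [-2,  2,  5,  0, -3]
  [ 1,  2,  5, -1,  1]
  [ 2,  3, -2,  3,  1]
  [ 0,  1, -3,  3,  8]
A Jordan chain for λ = 6 of length 3:
v_1 = (-6, 1, -1, -2, 1)ᵀ
v_2 = (6, -2, 1, 2, 0)ᵀ
v_3 = (1, 0, 0, 0, 0)ᵀ

Let N = A − (6)·I. We want v_3 with N^3 v_3 = 0 but N^2 v_3 ≠ 0; then v_{j-1} := N · v_j for j = 3, …, 2.

Pick v_3 = (1, 0, 0, 0, 0)ᵀ.
Then v_2 = N · v_3 = (6, -2, 1, 2, 0)ᵀ.
Then v_1 = N · v_2 = (-6, 1, -1, -2, 1)ᵀ.

Sanity check: (A − (6)·I) v_1 = (0, 0, 0, 0, 0)ᵀ = 0. ✓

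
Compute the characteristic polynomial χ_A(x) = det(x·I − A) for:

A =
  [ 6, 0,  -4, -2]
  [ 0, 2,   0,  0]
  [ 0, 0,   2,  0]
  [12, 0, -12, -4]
x^4 - 6*x^3 + 12*x^2 - 8*x

Expanding det(x·I − A) (e.g. by cofactor expansion or by noting that A is similar to its Jordan form J, which has the same characteristic polynomial as A) gives
  χ_A(x) = x^4 - 6*x^3 + 12*x^2 - 8*x
which factors as x*(x - 2)^3. The eigenvalues (with algebraic multiplicities) are λ = 0 with multiplicity 1, λ = 2 with multiplicity 3.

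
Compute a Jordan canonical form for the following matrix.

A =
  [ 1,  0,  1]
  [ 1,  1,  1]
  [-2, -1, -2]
J_3(0)

The characteristic polynomial is
  det(x·I − A) = x^3

Eigenvalues and multiplicities (the geometric multiplicity of λ is n − rank(A − λI), which equals the number of Jordan blocks for λ):
  λ = 0: algebraic multiplicity = 3, geometric multiplicity = 1

Determining the block sizes for each eigenvalue:
  λ = 0: one block (gm = 1), so the single block has size am = 3 → block sizes [3]

Assembling the blocks gives a Jordan form
J =
  [0, 1, 0]
  [0, 0, 1]
  [0, 0, 0]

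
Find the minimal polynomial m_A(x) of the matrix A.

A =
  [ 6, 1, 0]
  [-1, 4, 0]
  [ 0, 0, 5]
x^2 - 10*x + 25

The characteristic polynomial is χ_A(x) = (x - 5)^3, so the eigenvalues are known. The minimal polynomial is
  m_A(x) = Π_λ (x − λ)^{k_λ}
where k_λ is the size of the *largest* Jordan block for λ (equivalently, the smallest k with (A − λI)^k v = 0 for every generalised eigenvector v of λ).

  λ = 5: largest Jordan block has size 2, contributing (x − 5)^2

So m_A(x) = (x - 5)^2 = x^2 - 10*x + 25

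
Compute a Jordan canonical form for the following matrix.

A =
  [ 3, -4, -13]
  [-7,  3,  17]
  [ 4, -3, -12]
J_3(-2)

The characteristic polynomial is
  det(x·I − A) = x^3 + 6*x^2 + 12*x + 8 = (x + 2)^3

Eigenvalues and multiplicities (the geometric multiplicity of λ is n − rank(A − λI), which equals the number of Jordan blocks for λ):
  λ = -2: algebraic multiplicity = 3, geometric multiplicity = 1

Determining the block sizes for each eigenvalue:
  λ = -2: one block (gm = 1), so the single block has size am = 3 → block sizes [3]

Assembling the blocks gives a Jordan form
J =
  [-2,  1,  0]
  [ 0, -2,  1]
  [ 0,  0, -2]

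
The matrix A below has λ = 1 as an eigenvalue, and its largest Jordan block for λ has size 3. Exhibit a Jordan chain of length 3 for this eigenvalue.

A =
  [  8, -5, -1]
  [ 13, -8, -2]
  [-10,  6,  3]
A Jordan chain for λ = 1 of length 3:
v_1 = (-6, -6, -12)ᵀ
v_2 = (7, 13, -10)ᵀ
v_3 = (1, 0, 0)ᵀ

Let N = A − (1)·I. We want v_3 with N^3 v_3 = 0 but N^2 v_3 ≠ 0; then v_{j-1} := N · v_j for j = 3, …, 2.

Pick v_3 = (1, 0, 0)ᵀ.
Then v_2 = N · v_3 = (7, 13, -10)ᵀ.
Then v_1 = N · v_2 = (-6, -6, -12)ᵀ.

Sanity check: (A − (1)·I) v_1 = (0, 0, 0)ᵀ = 0. ✓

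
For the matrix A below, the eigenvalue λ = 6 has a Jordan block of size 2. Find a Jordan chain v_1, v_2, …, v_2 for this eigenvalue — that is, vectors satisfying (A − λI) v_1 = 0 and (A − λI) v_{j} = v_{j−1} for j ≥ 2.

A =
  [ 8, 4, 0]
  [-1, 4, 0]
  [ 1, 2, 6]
A Jordan chain for λ = 6 of length 2:
v_1 = (2, -1, 1)ᵀ
v_2 = (1, 0, 0)ᵀ

Let N = A − (6)·I. We want v_2 with N^2 v_2 = 0 but N^1 v_2 ≠ 0; then v_{j-1} := N · v_j for j = 2, …, 2.

Pick v_2 = (1, 0, 0)ᵀ.
Then v_1 = N · v_2 = (2, -1, 1)ᵀ.

Sanity check: (A − (6)·I) v_1 = (0, 0, 0)ᵀ = 0. ✓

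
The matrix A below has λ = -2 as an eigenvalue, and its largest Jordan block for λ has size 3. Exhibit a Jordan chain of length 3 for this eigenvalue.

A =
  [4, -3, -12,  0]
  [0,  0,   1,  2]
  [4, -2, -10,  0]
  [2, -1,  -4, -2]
A Jordan chain for λ = -2 of length 3:
v_1 = (-12, 8, -8, -4)ᵀ
v_2 = (6, 0, 4, 2)ᵀ
v_3 = (1, 0, 0, 0)ᵀ

Let N = A − (-2)·I. We want v_3 with N^3 v_3 = 0 but N^2 v_3 ≠ 0; then v_{j-1} := N · v_j for j = 3, …, 2.

Pick v_3 = (1, 0, 0, 0)ᵀ.
Then v_2 = N · v_3 = (6, 0, 4, 2)ᵀ.
Then v_1 = N · v_2 = (-12, 8, -8, -4)ᵀ.

Sanity check: (A − (-2)·I) v_1 = (0, 0, 0, 0)ᵀ = 0. ✓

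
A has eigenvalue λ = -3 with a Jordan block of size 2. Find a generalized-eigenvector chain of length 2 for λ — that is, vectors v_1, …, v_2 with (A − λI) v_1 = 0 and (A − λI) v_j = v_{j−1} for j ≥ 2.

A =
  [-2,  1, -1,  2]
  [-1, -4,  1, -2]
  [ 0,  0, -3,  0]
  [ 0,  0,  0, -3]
A Jordan chain for λ = -3 of length 2:
v_1 = (1, -1, 0, 0)ᵀ
v_2 = (1, 0, 0, 0)ᵀ

Let N = A − (-3)·I. We want v_2 with N^2 v_2 = 0 but N^1 v_2 ≠ 0; then v_{j-1} := N · v_j for j = 2, …, 2.

Pick v_2 = (1, 0, 0, 0)ᵀ.
Then v_1 = N · v_2 = (1, -1, 0, 0)ᵀ.

Sanity check: (A − (-3)·I) v_1 = (0, 0, 0, 0)ᵀ = 0. ✓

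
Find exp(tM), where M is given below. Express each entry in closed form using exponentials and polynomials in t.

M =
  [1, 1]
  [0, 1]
e^{tM} =
  [exp(t), t*exp(t)]
  [0, exp(t)]

Strategy: write M = P · J · P⁻¹ where J is a Jordan canonical form, so e^{tM} = P · e^{tJ} · P⁻¹, and e^{tJ} can be computed block-by-block.

M has Jordan form
J =
  [1, 1]
  [0, 1]
(up to reordering of blocks).

Per-block formulas:
  For a 2×2 Jordan block J_2(1): exp(t · J_2(1)) = e^(1t)·(I + t·N), where N is the 2×2 nilpotent shift.

After assembling e^{tJ} and conjugating by P, we get:

e^{tM} =
  [exp(t), t*exp(t)]
  [0, exp(t)]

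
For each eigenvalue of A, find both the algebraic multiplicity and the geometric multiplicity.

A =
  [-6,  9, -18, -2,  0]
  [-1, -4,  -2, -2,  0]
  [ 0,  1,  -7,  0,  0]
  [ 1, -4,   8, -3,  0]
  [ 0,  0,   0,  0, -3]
λ = -5: alg = 4, geom = 2; λ = -3: alg = 1, geom = 1

Step 1 — factor the characteristic polynomial to read off the algebraic multiplicities:
  χ_A(x) = (x + 3)*(x + 5)^4

Step 2 — compute geometric multiplicities via the rank-nullity identity g(λ) = n − rank(A − λI):
  rank(A − (-5)·I) = 3, so dim ker(A − (-5)·I) = n − 3 = 2
  rank(A − (-3)·I) = 4, so dim ker(A − (-3)·I) = n − 4 = 1

Summary:
  λ = -5: algebraic multiplicity = 4, geometric multiplicity = 2
  λ = -3: algebraic multiplicity = 1, geometric multiplicity = 1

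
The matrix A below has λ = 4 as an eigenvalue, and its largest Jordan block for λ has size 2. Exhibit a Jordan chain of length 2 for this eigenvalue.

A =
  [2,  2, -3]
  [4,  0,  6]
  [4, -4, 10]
A Jordan chain for λ = 4 of length 2:
v_1 = (-2, 4, 4)ᵀ
v_2 = (1, 0, 0)ᵀ

Let N = A − (4)·I. We want v_2 with N^2 v_2 = 0 but N^1 v_2 ≠ 0; then v_{j-1} := N · v_j for j = 2, …, 2.

Pick v_2 = (1, 0, 0)ᵀ.
Then v_1 = N · v_2 = (-2, 4, 4)ᵀ.

Sanity check: (A − (4)·I) v_1 = (0, 0, 0)ᵀ = 0. ✓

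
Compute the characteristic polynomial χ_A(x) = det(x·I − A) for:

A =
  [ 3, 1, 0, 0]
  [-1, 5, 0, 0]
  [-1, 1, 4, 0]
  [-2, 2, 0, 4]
x^4 - 16*x^3 + 96*x^2 - 256*x + 256

Expanding det(x·I − A) (e.g. by cofactor expansion or by noting that A is similar to its Jordan form J, which has the same characteristic polynomial as A) gives
  χ_A(x) = x^4 - 16*x^3 + 96*x^2 - 256*x + 256
which factors as (x - 4)^4. The eigenvalues (with algebraic multiplicities) are λ = 4 with multiplicity 4.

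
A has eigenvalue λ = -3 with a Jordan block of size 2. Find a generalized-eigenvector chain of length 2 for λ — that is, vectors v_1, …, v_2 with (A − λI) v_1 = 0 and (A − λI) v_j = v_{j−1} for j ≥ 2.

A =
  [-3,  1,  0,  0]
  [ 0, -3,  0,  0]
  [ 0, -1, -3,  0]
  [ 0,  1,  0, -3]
A Jordan chain for λ = -3 of length 2:
v_1 = (1, 0, -1, 1)ᵀ
v_2 = (0, 1, 0, 0)ᵀ

Let N = A − (-3)·I. We want v_2 with N^2 v_2 = 0 but N^1 v_2 ≠ 0; then v_{j-1} := N · v_j for j = 2, …, 2.

Pick v_2 = (0, 1, 0, 0)ᵀ.
Then v_1 = N · v_2 = (1, 0, -1, 1)ᵀ.

Sanity check: (A − (-3)·I) v_1 = (0, 0, 0, 0)ᵀ = 0. ✓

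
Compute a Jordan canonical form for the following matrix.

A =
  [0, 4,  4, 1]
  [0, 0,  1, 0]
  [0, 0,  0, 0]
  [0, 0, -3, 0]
J_3(0) ⊕ J_1(0)

The characteristic polynomial is
  det(x·I − A) = x^4

Eigenvalues and multiplicities (the geometric multiplicity of λ is n − rank(A − λI), which equals the number of Jordan blocks for λ):
  λ = 0: algebraic multiplicity = 4, geometric multiplicity = 2

Determining the block sizes for each eigenvalue:
  λ = 0: with am = 4 and gm = 2, the partition is not yet determined (e.g. several partitions of 4 into 2 parts exist). Let N = A − (0)·I. Computing rank(N^1) = 2, rank(N^2) = 1, rank(N^3) = 0; the number of blocks of size ≥ j is rank(N^{j−1}) − rank(N^j), giving [2, 1, 1]. So we have 1 block(s) of size 3, 1 block(s) of size 1 → block sizes [3, 1]

Assembling the blocks gives a Jordan form
J =
  [0, 1, 0, 0]
  [0, 0, 1, 0]
  [0, 0, 0, 0]
  [0, 0, 0, 0]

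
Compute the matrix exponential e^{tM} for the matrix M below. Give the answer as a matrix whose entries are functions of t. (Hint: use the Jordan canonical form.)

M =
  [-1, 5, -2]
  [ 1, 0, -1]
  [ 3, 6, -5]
e^{tM} =
  [t*exp(-2*t) + exp(-2*t), 3*t^2*exp(-2*t)/2 + 5*t*exp(-2*t), -t^2*exp(-2*t)/2 - 2*t*exp(-2*t)]
  [t*exp(-2*t), 3*t^2*exp(-2*t)/2 + 2*t*exp(-2*t) + exp(-2*t), -t^2*exp(-2*t)/2 - t*exp(-2*t)]
  [3*t*exp(-2*t), 9*t^2*exp(-2*t)/2 + 6*t*exp(-2*t), -3*t^2*exp(-2*t)/2 - 3*t*exp(-2*t) + exp(-2*t)]

Strategy: write M = P · J · P⁻¹ where J is a Jordan canonical form, so e^{tM} = P · e^{tJ} · P⁻¹, and e^{tJ} can be computed block-by-block.

M has Jordan form
J =
  [-2,  1,  0]
  [ 0, -2,  1]
  [ 0,  0, -2]
(up to reordering of blocks).

Per-block formulas:
  For a 3×3 Jordan block J_3(-2): exp(t · J_3(-2)) = e^(-2t)·(I + t·N + (t^2/2)·N^2), where N is the 3×3 nilpotent shift.

After assembling e^{tJ} and conjugating by P, we get:

e^{tM} =
  [t*exp(-2*t) + exp(-2*t), 3*t^2*exp(-2*t)/2 + 5*t*exp(-2*t), -t^2*exp(-2*t)/2 - 2*t*exp(-2*t)]
  [t*exp(-2*t), 3*t^2*exp(-2*t)/2 + 2*t*exp(-2*t) + exp(-2*t), -t^2*exp(-2*t)/2 - t*exp(-2*t)]
  [3*t*exp(-2*t), 9*t^2*exp(-2*t)/2 + 6*t*exp(-2*t), -3*t^2*exp(-2*t)/2 - 3*t*exp(-2*t) + exp(-2*t)]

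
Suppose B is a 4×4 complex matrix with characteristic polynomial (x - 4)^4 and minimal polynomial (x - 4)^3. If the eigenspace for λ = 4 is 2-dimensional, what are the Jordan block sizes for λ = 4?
Block sizes for λ = 4: [3, 1]

Step 1 — from the characteristic polynomial, algebraic multiplicity of λ = 4 is 4. From dim ker(B − (4)·I) = 2, there are exactly 2 Jordan blocks for λ = 4.
Step 2 — from the minimal polynomial, the factor (x − 4)^3 tells us the largest block for λ = 4 has size 3.
Step 3 — with total size 4, 2 blocks, and largest block 3, the block sizes (in nonincreasing order) are [3, 1].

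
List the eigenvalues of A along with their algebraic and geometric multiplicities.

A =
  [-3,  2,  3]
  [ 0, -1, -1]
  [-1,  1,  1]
λ = -1: alg = 3, geom = 1

Step 1 — factor the characteristic polynomial to read off the algebraic multiplicities:
  χ_A(x) = (x + 1)^3

Step 2 — compute geometric multiplicities via the rank-nullity identity g(λ) = n − rank(A − λI):
  rank(A − (-1)·I) = 2, so dim ker(A − (-1)·I) = n − 2 = 1

Summary:
  λ = -1: algebraic multiplicity = 3, geometric multiplicity = 1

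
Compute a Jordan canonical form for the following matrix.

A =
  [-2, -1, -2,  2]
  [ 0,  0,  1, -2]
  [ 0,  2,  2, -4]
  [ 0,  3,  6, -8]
J_3(-2) ⊕ J_1(-2)

The characteristic polynomial is
  det(x·I − A) = x^4 + 8*x^3 + 24*x^2 + 32*x + 16 = (x + 2)^4

Eigenvalues and multiplicities (the geometric multiplicity of λ is n − rank(A − λI), which equals the number of Jordan blocks for λ):
  λ = -2: algebraic multiplicity = 4, geometric multiplicity = 2

Determining the block sizes for each eigenvalue:
  λ = -2: with am = 4 and gm = 2, the partition is not yet determined (e.g. several partitions of 4 into 2 parts exist). Let N = A − (-2)·I. Computing rank(N^1) = 2, rank(N^2) = 1, rank(N^3) = 0; the number of blocks of size ≥ j is rank(N^{j−1}) − rank(N^j), giving [2, 1, 1]. So we have 1 block(s) of size 3, 1 block(s) of size 1 → block sizes [3, 1]

Assembling the blocks gives a Jordan form
J =
  [-2,  1,  0,  0]
  [ 0, -2,  1,  0]
  [ 0,  0, -2,  0]
  [ 0,  0,  0, -2]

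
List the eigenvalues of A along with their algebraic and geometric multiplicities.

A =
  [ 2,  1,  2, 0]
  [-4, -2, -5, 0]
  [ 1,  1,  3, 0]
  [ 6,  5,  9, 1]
λ = 1: alg = 4, geom = 2

Step 1 — factor the characteristic polynomial to read off the algebraic multiplicities:
  χ_A(x) = (x - 1)^4

Step 2 — compute geometric multiplicities via the rank-nullity identity g(λ) = n − rank(A − λI):
  rank(A − (1)·I) = 2, so dim ker(A − (1)·I) = n − 2 = 2

Summary:
  λ = 1: algebraic multiplicity = 4, geometric multiplicity = 2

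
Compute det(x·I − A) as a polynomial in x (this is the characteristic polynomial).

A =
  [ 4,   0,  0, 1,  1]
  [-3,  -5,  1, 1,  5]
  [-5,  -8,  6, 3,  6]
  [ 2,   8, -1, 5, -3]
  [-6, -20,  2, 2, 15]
x^5 - 25*x^4 + 250*x^3 - 1250*x^2 + 3125*x - 3125

Expanding det(x·I − A) (e.g. by cofactor expansion or by noting that A is similar to its Jordan form J, which has the same characteristic polynomial as A) gives
  χ_A(x) = x^5 - 25*x^4 + 250*x^3 - 1250*x^2 + 3125*x - 3125
which factors as (x - 5)^5. The eigenvalues (with algebraic multiplicities) are λ = 5 with multiplicity 5.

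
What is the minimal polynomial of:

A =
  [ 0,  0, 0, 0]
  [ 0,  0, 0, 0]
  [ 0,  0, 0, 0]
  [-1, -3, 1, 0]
x^2

The characteristic polynomial is χ_A(x) = x^4, so the eigenvalues are known. The minimal polynomial is
  m_A(x) = Π_λ (x − λ)^{k_λ}
where k_λ is the size of the *largest* Jordan block for λ (equivalently, the smallest k with (A − λI)^k v = 0 for every generalised eigenvector v of λ).

  λ = 0: largest Jordan block has size 2, contributing (x − 0)^2

So m_A(x) = x^2 = x^2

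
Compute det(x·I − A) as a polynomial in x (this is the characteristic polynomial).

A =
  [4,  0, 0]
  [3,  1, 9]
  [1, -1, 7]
x^3 - 12*x^2 + 48*x - 64

Expanding det(x·I − A) (e.g. by cofactor expansion or by noting that A is similar to its Jordan form J, which has the same characteristic polynomial as A) gives
  χ_A(x) = x^3 - 12*x^2 + 48*x - 64
which factors as (x - 4)^3. The eigenvalues (with algebraic multiplicities) are λ = 4 with multiplicity 3.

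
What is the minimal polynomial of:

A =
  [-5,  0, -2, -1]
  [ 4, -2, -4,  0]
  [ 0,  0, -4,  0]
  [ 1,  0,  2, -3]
x^3 + 10*x^2 + 32*x + 32

The characteristic polynomial is χ_A(x) = (x + 2)*(x + 4)^3, so the eigenvalues are known. The minimal polynomial is
  m_A(x) = Π_λ (x − λ)^{k_λ}
where k_λ is the size of the *largest* Jordan block for λ (equivalently, the smallest k with (A − λI)^k v = 0 for every generalised eigenvector v of λ).

  λ = -4: largest Jordan block has size 2, contributing (x + 4)^2
  λ = -2: largest Jordan block has size 1, contributing (x + 2)

So m_A(x) = (x + 2)*(x + 4)^2 = x^3 + 10*x^2 + 32*x + 32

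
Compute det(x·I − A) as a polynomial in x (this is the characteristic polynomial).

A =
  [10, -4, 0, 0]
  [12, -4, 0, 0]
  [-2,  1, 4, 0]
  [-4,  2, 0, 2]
x^4 - 12*x^3 + 52*x^2 - 96*x + 64

Expanding det(x·I − A) (e.g. by cofactor expansion or by noting that A is similar to its Jordan form J, which has the same characteristic polynomial as A) gives
  χ_A(x) = x^4 - 12*x^3 + 52*x^2 - 96*x + 64
which factors as (x - 4)^2*(x - 2)^2. The eigenvalues (with algebraic multiplicities) are λ = 2 with multiplicity 2, λ = 4 with multiplicity 2.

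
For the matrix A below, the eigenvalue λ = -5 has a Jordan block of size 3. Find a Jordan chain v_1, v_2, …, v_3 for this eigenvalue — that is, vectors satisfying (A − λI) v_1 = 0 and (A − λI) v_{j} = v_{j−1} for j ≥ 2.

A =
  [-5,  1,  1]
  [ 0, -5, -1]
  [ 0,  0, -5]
A Jordan chain for λ = -5 of length 3:
v_1 = (-1, 0, 0)ᵀ
v_2 = (1, -1, 0)ᵀ
v_3 = (0, 0, 1)ᵀ

Let N = A − (-5)·I. We want v_3 with N^3 v_3 = 0 but N^2 v_3 ≠ 0; then v_{j-1} := N · v_j for j = 3, …, 2.

Pick v_3 = (0, 0, 1)ᵀ.
Then v_2 = N · v_3 = (1, -1, 0)ᵀ.
Then v_1 = N · v_2 = (-1, 0, 0)ᵀ.

Sanity check: (A − (-5)·I) v_1 = (0, 0, 0)ᵀ = 0. ✓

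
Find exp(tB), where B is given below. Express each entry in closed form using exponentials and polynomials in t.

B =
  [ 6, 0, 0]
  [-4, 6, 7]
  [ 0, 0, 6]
e^{tB} =
  [exp(6*t), 0, 0]
  [-4*t*exp(6*t), exp(6*t), 7*t*exp(6*t)]
  [0, 0, exp(6*t)]

Strategy: write B = P · J · P⁻¹ where J is a Jordan canonical form, so e^{tB} = P · e^{tJ} · P⁻¹, and e^{tJ} can be computed block-by-block.

B has Jordan form
J =
  [6, 1, 0]
  [0, 6, 0]
  [0, 0, 6]
(up to reordering of blocks).

Per-block formulas:
  For a 2×2 Jordan block J_2(6): exp(t · J_2(6)) = e^(6t)·(I + t·N), where N is the 2×2 nilpotent shift.
  For a 1×1 block at λ = 6: exp(t · [6]) = [e^(6t)].

After assembling e^{tJ} and conjugating by P, we get:

e^{tB} =
  [exp(6*t), 0, 0]
  [-4*t*exp(6*t), exp(6*t), 7*t*exp(6*t)]
  [0, 0, exp(6*t)]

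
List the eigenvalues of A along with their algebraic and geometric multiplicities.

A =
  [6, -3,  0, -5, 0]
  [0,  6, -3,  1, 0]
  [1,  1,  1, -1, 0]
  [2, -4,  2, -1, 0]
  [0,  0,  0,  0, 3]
λ = 3: alg = 5, geom = 3

Step 1 — factor the characteristic polynomial to read off the algebraic multiplicities:
  χ_A(x) = (x - 3)^5

Step 2 — compute geometric multiplicities via the rank-nullity identity g(λ) = n − rank(A − λI):
  rank(A − (3)·I) = 2, so dim ker(A − (3)·I) = n − 2 = 3

Summary:
  λ = 3: algebraic multiplicity = 5, geometric multiplicity = 3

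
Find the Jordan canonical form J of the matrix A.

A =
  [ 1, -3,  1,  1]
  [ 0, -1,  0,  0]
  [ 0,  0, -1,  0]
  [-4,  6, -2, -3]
J_2(-1) ⊕ J_1(-1) ⊕ J_1(-1)

The characteristic polynomial is
  det(x·I − A) = x^4 + 4*x^3 + 6*x^2 + 4*x + 1 = (x + 1)^4

Eigenvalues and multiplicities (the geometric multiplicity of λ is n − rank(A − λI), which equals the number of Jordan blocks for λ):
  λ = -1: algebraic multiplicity = 4, geometric multiplicity = 3

Determining the block sizes for each eigenvalue:
  λ = -1: 3 blocks summing to 4 forces exactly one block of size 2 and the rest size 1 → block sizes [2, 1, 1]

Assembling the blocks gives a Jordan form
J =
  [-1,  1,  0,  0]
  [ 0, -1,  0,  0]
  [ 0,  0, -1,  0]
  [ 0,  0,  0, -1]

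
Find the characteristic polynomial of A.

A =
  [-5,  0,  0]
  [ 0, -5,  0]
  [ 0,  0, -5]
x^3 + 15*x^2 + 75*x + 125

Expanding det(x·I − A) (e.g. by cofactor expansion or by noting that A is similar to its Jordan form J, which has the same characteristic polynomial as A) gives
  χ_A(x) = x^3 + 15*x^2 + 75*x + 125
which factors as (x + 5)^3. The eigenvalues (with algebraic multiplicities) are λ = -5 with multiplicity 3.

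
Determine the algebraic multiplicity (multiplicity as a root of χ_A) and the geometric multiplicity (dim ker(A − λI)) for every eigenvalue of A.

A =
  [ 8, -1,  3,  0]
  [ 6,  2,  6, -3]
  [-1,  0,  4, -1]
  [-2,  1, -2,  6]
λ = 5: alg = 4, geom = 2

Step 1 — factor the characteristic polynomial to read off the algebraic multiplicities:
  χ_A(x) = (x - 5)^4

Step 2 — compute geometric multiplicities via the rank-nullity identity g(λ) = n − rank(A − λI):
  rank(A − (5)·I) = 2, so dim ker(A − (5)·I) = n − 2 = 2

Summary:
  λ = 5: algebraic multiplicity = 4, geometric multiplicity = 2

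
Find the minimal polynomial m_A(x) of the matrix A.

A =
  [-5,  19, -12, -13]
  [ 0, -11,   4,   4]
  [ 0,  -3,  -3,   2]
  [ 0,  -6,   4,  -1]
x^2 + 10*x + 25

The characteristic polynomial is χ_A(x) = (x + 5)^4, so the eigenvalues are known. The minimal polynomial is
  m_A(x) = Π_λ (x − λ)^{k_λ}
where k_λ is the size of the *largest* Jordan block for λ (equivalently, the smallest k with (A − λI)^k v = 0 for every generalised eigenvector v of λ).

  λ = -5: largest Jordan block has size 2, contributing (x + 5)^2

So m_A(x) = (x + 5)^2 = x^2 + 10*x + 25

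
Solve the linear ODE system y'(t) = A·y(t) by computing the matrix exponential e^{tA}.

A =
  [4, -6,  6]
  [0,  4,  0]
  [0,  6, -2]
e^{tA} =
  [exp(4*t), -exp(4*t) + exp(-2*t), exp(4*t) - exp(-2*t)]
  [0, exp(4*t), 0]
  [0, exp(4*t) - exp(-2*t), exp(-2*t)]

Strategy: write A = P · J · P⁻¹ where J is a Jordan canonical form, so e^{tA} = P · e^{tJ} · P⁻¹, and e^{tJ} can be computed block-by-block.

A has Jordan form
J =
  [-2, 0, 0]
  [ 0, 4, 0]
  [ 0, 0, 4]
(up to reordering of blocks).

Per-block formulas:
  For a 1×1 block at λ = -2: exp(t · [-2]) = [e^(-2t)].
  For a 1×1 block at λ = 4: exp(t · [4]) = [e^(4t)].

After assembling e^{tJ} and conjugating by P, we get:

e^{tA} =
  [exp(4*t), -exp(4*t) + exp(-2*t), exp(4*t) - exp(-2*t)]
  [0, exp(4*t), 0]
  [0, exp(4*t) - exp(-2*t), exp(-2*t)]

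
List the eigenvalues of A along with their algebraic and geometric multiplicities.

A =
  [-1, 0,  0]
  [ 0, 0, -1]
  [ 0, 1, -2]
λ = -1: alg = 3, geom = 2

Step 1 — factor the characteristic polynomial to read off the algebraic multiplicities:
  χ_A(x) = (x + 1)^3

Step 2 — compute geometric multiplicities via the rank-nullity identity g(λ) = n − rank(A − λI):
  rank(A − (-1)·I) = 1, so dim ker(A − (-1)·I) = n − 1 = 2

Summary:
  λ = -1: algebraic multiplicity = 3, geometric multiplicity = 2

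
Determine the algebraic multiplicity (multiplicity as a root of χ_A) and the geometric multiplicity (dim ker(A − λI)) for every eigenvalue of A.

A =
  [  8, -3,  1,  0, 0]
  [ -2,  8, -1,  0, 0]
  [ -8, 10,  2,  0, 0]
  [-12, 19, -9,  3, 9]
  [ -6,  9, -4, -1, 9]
λ = 6: alg = 5, geom = 2

Step 1 — factor the characteristic polynomial to read off the algebraic multiplicities:
  χ_A(x) = (x - 6)^5

Step 2 — compute geometric multiplicities via the rank-nullity identity g(λ) = n − rank(A − λI):
  rank(A − (6)·I) = 3, so dim ker(A − (6)·I) = n − 3 = 2

Summary:
  λ = 6: algebraic multiplicity = 5, geometric multiplicity = 2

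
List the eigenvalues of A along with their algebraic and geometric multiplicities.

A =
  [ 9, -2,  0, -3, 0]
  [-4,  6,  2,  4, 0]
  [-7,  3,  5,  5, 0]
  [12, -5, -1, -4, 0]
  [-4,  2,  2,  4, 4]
λ = 4: alg = 5, geom = 3

Step 1 — factor the characteristic polynomial to read off the algebraic multiplicities:
  χ_A(x) = (x - 4)^5

Step 2 — compute geometric multiplicities via the rank-nullity identity g(λ) = n − rank(A − λI):
  rank(A − (4)·I) = 2, so dim ker(A − (4)·I) = n − 2 = 3

Summary:
  λ = 4: algebraic multiplicity = 5, geometric multiplicity = 3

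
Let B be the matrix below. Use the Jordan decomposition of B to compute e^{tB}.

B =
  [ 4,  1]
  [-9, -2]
e^{tB} =
  [3*t*exp(t) + exp(t), t*exp(t)]
  [-9*t*exp(t), -3*t*exp(t) + exp(t)]

Strategy: write B = P · J · P⁻¹ where J is a Jordan canonical form, so e^{tB} = P · e^{tJ} · P⁻¹, and e^{tJ} can be computed block-by-block.

B has Jordan form
J =
  [1, 1]
  [0, 1]
(up to reordering of blocks).

Per-block formulas:
  For a 2×2 Jordan block J_2(1): exp(t · J_2(1)) = e^(1t)·(I + t·N), where N is the 2×2 nilpotent shift.

After assembling e^{tJ} and conjugating by P, we get:

e^{tB} =
  [3*t*exp(t) + exp(t), t*exp(t)]
  [-9*t*exp(t), -3*t*exp(t) + exp(t)]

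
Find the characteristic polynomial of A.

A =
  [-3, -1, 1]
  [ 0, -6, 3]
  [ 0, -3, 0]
x^3 + 9*x^2 + 27*x + 27

Expanding det(x·I − A) (e.g. by cofactor expansion or by noting that A is similar to its Jordan form J, which has the same characteristic polynomial as A) gives
  χ_A(x) = x^3 + 9*x^2 + 27*x + 27
which factors as (x + 3)^3. The eigenvalues (with algebraic multiplicities) are λ = -3 with multiplicity 3.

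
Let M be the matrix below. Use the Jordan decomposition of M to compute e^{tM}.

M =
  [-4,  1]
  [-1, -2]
e^{tM} =
  [-t*exp(-3*t) + exp(-3*t), t*exp(-3*t)]
  [-t*exp(-3*t), t*exp(-3*t) + exp(-3*t)]

Strategy: write M = P · J · P⁻¹ where J is a Jordan canonical form, so e^{tM} = P · e^{tJ} · P⁻¹, and e^{tJ} can be computed block-by-block.

M has Jordan form
J =
  [-3,  1]
  [ 0, -3]
(up to reordering of blocks).

Per-block formulas:
  For a 2×2 Jordan block J_2(-3): exp(t · J_2(-3)) = e^(-3t)·(I + t·N), where N is the 2×2 nilpotent shift.

After assembling e^{tJ} and conjugating by P, we get:

e^{tM} =
  [-t*exp(-3*t) + exp(-3*t), t*exp(-3*t)]
  [-t*exp(-3*t), t*exp(-3*t) + exp(-3*t)]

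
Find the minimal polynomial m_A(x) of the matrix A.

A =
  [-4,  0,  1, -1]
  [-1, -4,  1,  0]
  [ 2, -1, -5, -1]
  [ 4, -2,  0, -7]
x^3 + 15*x^2 + 75*x + 125

The characteristic polynomial is χ_A(x) = (x + 5)^4, so the eigenvalues are known. The minimal polynomial is
  m_A(x) = Π_λ (x − λ)^{k_λ}
where k_λ is the size of the *largest* Jordan block for λ (equivalently, the smallest k with (A − λI)^k v = 0 for every generalised eigenvector v of λ).

  λ = -5: largest Jordan block has size 3, contributing (x + 5)^3

So m_A(x) = (x + 5)^3 = x^3 + 15*x^2 + 75*x + 125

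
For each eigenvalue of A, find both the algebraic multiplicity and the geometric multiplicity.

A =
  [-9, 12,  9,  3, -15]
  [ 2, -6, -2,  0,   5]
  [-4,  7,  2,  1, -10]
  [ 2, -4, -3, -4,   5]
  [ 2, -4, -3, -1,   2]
λ = -3: alg = 5, geom = 3

Step 1 — factor the characteristic polynomial to read off the algebraic multiplicities:
  χ_A(x) = (x + 3)^5

Step 2 — compute geometric multiplicities via the rank-nullity identity g(λ) = n − rank(A − λI):
  rank(A − (-3)·I) = 2, so dim ker(A − (-3)·I) = n − 2 = 3

Summary:
  λ = -3: algebraic multiplicity = 5, geometric multiplicity = 3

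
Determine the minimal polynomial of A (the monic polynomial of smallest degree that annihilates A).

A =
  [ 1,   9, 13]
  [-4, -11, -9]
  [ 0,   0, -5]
x^3 + 15*x^2 + 75*x + 125

The characteristic polynomial is χ_A(x) = (x + 5)^3, so the eigenvalues are known. The minimal polynomial is
  m_A(x) = Π_λ (x − λ)^{k_λ}
where k_λ is the size of the *largest* Jordan block for λ (equivalently, the smallest k with (A − λI)^k v = 0 for every generalised eigenvector v of λ).

  λ = -5: largest Jordan block has size 3, contributing (x + 5)^3

So m_A(x) = (x + 5)^3 = x^3 + 15*x^2 + 75*x + 125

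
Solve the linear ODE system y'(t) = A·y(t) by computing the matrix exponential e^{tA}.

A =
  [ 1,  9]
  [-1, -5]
e^{tA} =
  [3*t*exp(-2*t) + exp(-2*t), 9*t*exp(-2*t)]
  [-t*exp(-2*t), -3*t*exp(-2*t) + exp(-2*t)]

Strategy: write A = P · J · P⁻¹ where J is a Jordan canonical form, so e^{tA} = P · e^{tJ} · P⁻¹, and e^{tJ} can be computed block-by-block.

A has Jordan form
J =
  [-2,  1]
  [ 0, -2]
(up to reordering of blocks).

Per-block formulas:
  For a 2×2 Jordan block J_2(-2): exp(t · J_2(-2)) = e^(-2t)·(I + t·N), where N is the 2×2 nilpotent shift.

After assembling e^{tJ} and conjugating by P, we get:

e^{tA} =
  [3*t*exp(-2*t) + exp(-2*t), 9*t*exp(-2*t)]
  [-t*exp(-2*t), -3*t*exp(-2*t) + exp(-2*t)]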